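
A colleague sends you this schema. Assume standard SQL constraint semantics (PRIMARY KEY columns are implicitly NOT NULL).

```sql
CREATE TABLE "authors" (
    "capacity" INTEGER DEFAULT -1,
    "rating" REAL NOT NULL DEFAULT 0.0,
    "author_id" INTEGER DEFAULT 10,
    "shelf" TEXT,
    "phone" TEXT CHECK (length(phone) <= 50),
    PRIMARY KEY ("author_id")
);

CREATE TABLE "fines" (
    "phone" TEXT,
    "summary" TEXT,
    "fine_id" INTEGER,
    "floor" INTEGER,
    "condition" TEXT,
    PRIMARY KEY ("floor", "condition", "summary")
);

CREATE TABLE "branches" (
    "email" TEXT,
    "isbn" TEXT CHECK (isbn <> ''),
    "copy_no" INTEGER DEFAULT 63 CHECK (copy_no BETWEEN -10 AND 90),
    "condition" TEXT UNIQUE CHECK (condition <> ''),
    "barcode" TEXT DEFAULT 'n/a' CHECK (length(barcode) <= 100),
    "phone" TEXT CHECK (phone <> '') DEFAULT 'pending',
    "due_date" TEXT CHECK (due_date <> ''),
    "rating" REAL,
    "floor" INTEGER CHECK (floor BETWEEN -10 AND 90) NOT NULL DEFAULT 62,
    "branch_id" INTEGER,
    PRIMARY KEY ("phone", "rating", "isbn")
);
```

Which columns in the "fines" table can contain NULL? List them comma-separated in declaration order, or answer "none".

- phone: no NOT NULL constraint applies → nullable.
- summary: part of the PRIMARY KEY, which implies NOT NULL → not nullable.
- fine_id: no NOT NULL constraint applies → nullable.
- floor: part of the PRIMARY KEY, which implies NOT NULL → not nullable.
- condition: part of the PRIMARY KEY, which implies NOT NULL → not nullable.

phone, fine_id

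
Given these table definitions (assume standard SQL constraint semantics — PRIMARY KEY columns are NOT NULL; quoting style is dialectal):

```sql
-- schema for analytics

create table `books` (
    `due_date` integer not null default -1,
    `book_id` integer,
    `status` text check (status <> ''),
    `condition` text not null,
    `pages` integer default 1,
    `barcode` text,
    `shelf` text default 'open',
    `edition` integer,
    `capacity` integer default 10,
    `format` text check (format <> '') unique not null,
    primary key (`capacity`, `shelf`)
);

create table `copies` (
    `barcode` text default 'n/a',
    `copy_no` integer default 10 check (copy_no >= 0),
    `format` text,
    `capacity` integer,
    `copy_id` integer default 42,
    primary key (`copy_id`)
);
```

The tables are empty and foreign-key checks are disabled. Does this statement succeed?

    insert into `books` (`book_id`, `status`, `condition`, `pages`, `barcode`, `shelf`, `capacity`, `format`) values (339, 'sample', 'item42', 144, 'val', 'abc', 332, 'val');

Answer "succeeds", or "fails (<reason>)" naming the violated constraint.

succeeds

NOT NULL columns: capacity is supplied; condition is supplied; due_date defaults to -1; format is supplied; shelf is supplied.
CHECK constraints: 'sample' satisfies (status <> ''); 'val' satisfies (format <> '').
No constraint is violated.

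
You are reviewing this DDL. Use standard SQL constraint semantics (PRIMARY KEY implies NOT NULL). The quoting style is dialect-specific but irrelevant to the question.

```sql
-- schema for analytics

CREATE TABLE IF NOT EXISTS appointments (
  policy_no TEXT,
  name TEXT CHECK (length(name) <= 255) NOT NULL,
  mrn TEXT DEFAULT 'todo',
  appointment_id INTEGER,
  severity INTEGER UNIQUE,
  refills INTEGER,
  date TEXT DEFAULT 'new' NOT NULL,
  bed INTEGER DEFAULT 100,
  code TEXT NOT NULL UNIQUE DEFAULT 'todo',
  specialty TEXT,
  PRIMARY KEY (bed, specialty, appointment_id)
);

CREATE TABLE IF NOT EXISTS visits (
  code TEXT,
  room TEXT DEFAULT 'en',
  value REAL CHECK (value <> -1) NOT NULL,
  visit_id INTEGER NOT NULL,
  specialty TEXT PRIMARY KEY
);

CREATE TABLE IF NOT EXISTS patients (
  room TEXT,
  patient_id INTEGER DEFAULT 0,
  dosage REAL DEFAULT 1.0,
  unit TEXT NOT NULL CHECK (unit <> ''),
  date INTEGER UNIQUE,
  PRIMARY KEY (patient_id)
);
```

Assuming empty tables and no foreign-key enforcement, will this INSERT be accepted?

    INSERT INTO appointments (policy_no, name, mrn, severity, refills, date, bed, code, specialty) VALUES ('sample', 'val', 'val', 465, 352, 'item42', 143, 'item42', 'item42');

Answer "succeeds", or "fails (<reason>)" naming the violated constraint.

appointment_id is omitted from the column list and has no DEFAULT, so it would receive NULL.
But appointment_id is part of the PRIMARY KEY (implied NOT NULL).

fails (NOT NULL on appointment_id)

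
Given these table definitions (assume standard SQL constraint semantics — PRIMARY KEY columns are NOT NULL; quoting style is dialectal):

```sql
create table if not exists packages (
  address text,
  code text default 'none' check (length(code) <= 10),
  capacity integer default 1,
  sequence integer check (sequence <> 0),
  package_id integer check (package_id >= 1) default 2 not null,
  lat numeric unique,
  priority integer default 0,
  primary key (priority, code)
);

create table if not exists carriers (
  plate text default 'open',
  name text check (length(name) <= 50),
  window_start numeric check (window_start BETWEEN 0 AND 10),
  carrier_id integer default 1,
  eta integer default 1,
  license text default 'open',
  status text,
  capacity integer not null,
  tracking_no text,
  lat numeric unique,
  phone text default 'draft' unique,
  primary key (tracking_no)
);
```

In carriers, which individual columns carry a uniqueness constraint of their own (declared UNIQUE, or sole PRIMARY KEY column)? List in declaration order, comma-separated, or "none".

- plate: no UNIQUE or single-column PK constraint.
- name: no UNIQUE or single-column PK constraint.
- window_start: no UNIQUE or single-column PK constraint.
- carrier_id: no UNIQUE or single-column PK constraint.
- eta: no UNIQUE or single-column PK constraint.
- license: no UNIQUE or single-column PK constraint.
- status: no UNIQUE or single-column PK constraint.
- capacity: no UNIQUE or single-column PK constraint.
- tracking_no: single-column PRIMARY KEY → unique.
- lat: declared UNIQUE → unique.
- phone: declared UNIQUE → unique.

tracking_no, lat, phone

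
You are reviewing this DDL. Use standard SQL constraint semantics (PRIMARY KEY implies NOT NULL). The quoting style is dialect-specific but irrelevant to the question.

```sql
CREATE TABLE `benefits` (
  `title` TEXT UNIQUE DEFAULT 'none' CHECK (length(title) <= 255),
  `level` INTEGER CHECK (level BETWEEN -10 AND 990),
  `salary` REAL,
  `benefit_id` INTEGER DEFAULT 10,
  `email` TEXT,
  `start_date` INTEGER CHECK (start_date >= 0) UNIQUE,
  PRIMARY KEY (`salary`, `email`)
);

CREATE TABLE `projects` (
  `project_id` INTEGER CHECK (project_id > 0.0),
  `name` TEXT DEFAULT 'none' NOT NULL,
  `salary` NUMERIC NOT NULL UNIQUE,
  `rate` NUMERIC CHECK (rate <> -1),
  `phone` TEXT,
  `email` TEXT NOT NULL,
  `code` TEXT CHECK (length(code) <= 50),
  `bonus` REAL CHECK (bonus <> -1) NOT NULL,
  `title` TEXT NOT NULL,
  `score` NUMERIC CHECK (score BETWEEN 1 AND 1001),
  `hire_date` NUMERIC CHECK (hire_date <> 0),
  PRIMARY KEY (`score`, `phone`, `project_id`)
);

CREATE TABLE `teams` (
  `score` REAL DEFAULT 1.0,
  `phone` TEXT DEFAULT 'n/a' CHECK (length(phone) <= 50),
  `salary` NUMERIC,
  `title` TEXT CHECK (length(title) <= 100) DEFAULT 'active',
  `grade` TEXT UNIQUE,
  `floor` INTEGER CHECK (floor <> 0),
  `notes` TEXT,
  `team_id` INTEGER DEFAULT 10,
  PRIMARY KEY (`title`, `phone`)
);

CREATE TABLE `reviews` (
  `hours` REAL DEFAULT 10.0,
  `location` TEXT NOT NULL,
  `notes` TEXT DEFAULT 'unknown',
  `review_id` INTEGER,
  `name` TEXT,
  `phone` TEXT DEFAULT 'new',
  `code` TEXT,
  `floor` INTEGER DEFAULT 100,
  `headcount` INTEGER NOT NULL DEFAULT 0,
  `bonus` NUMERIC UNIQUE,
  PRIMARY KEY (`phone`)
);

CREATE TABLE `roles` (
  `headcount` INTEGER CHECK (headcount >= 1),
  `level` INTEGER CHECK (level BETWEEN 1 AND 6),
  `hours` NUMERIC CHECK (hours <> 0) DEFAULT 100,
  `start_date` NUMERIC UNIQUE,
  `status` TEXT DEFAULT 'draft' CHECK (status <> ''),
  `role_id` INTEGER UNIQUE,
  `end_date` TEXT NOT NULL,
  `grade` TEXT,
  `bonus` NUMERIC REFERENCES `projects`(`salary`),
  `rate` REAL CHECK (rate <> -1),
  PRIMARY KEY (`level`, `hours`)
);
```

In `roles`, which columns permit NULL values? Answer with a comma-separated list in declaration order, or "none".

headcount, start_date, status, role_id, grade, bonus, rate

- headcount: CHECK does not forbid NULL (a CHECK constraint passes when its expression is NULL) → nullable.
- level: part of the PRIMARY KEY, which implies NOT NULL → not nullable.
- hours: part of the PRIMARY KEY, which implies NOT NULL → not nullable.
- start_date: UNIQUE does not imply NOT NULL → nullable.
- status: CHECK does not forbid NULL (a CHECK constraint passes when its expression is NULL) → nullable.
- role_id: UNIQUE does not imply NOT NULL → nullable.
- end_date: declared NOT NULL → not nullable.
- grade: no NOT NULL constraint applies → nullable.
- bonus: a foreign key column may be NULL unless separately constrained → nullable.
- rate: CHECK does not forbid NULL (a CHECK constraint passes when its expression is NULL) → nullable.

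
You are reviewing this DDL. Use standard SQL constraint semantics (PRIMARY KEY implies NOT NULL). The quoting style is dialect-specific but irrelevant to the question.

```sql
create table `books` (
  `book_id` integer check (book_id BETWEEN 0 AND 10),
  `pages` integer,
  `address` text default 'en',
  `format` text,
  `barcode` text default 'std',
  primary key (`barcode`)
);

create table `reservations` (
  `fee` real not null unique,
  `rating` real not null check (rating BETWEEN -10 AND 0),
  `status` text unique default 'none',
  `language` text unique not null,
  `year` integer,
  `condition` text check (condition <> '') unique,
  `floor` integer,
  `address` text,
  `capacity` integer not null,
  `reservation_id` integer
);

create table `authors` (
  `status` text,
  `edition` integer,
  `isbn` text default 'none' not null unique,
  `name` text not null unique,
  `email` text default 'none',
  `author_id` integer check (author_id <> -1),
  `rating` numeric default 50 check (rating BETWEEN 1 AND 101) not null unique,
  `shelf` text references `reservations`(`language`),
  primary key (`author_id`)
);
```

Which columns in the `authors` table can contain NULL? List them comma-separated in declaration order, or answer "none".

status, edition, email, shelf

- status: no NOT NULL constraint applies → nullable.
- edition: no NOT NULL constraint applies → nullable.
- isbn: declared NOT NULL → not nullable.
- name: declared NOT NULL → not nullable.
- email: DEFAULT only fills an omitted column; an explicit NULL is still allowed → nullable.
- author_id: part of the PRIMARY KEY, which implies NOT NULL → not nullable.
- rating: declared NOT NULL → not nullable.
- shelf: a foreign key column may be NULL unless separately constrained → nullable.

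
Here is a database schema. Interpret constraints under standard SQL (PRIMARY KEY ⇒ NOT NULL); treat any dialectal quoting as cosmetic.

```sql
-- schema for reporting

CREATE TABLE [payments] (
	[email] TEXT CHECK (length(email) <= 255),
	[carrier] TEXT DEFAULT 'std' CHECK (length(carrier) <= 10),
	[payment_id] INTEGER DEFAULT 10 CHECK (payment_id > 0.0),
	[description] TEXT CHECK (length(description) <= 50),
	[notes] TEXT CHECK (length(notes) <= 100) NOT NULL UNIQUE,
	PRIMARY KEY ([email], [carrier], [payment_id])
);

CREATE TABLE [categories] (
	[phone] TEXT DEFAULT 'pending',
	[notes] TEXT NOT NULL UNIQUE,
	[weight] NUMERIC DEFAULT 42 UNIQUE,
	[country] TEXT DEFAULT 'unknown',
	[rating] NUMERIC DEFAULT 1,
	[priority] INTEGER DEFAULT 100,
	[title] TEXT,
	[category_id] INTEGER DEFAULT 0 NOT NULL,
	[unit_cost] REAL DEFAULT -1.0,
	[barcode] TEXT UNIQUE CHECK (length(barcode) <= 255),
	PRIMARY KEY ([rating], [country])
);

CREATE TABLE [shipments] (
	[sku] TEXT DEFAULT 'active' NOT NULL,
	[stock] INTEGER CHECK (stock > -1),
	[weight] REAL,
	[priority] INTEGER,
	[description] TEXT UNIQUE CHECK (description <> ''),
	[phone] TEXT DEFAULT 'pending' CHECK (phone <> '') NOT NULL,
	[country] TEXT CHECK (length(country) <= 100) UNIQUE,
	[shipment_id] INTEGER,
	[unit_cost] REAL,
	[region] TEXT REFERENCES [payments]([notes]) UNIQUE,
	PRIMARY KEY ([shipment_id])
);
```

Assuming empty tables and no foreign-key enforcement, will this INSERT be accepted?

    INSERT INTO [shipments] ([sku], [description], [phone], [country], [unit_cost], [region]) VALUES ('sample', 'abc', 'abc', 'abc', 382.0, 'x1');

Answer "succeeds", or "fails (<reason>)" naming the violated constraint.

fails (NOT NULL on shipment_id)

shipment_id is omitted from the column list and has no DEFAULT, so it would receive NULL.
But shipment_id is part of the PRIMARY KEY (implied NOT NULL).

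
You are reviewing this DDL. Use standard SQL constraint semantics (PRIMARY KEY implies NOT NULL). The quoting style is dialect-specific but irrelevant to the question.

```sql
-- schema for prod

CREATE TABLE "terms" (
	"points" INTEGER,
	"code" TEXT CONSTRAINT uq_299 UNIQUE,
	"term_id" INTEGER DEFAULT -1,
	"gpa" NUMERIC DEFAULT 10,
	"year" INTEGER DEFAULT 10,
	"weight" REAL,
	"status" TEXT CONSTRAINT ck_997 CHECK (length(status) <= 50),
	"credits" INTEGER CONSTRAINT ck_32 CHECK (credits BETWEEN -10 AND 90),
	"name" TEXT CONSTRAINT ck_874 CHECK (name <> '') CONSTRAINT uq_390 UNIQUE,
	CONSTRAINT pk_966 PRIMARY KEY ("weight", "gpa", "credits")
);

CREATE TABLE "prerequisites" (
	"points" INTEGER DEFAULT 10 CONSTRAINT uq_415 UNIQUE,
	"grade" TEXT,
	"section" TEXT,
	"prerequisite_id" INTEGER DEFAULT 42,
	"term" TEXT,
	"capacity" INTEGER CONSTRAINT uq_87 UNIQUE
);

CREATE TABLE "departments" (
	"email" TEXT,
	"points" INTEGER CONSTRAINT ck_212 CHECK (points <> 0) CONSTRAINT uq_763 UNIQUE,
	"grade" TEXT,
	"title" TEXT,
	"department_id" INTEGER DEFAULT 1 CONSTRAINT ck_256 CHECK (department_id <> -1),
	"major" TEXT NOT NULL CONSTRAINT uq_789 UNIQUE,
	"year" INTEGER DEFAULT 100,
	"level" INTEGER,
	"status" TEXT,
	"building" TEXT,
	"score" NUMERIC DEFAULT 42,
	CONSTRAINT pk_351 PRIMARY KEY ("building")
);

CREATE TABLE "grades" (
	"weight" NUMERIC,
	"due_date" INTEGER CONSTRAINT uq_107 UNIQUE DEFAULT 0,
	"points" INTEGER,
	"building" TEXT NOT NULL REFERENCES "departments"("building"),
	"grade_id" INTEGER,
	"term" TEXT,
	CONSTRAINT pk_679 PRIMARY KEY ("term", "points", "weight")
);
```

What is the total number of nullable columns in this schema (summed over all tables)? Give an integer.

terms: 6 nullable (points, code, term_id, year, status, name — PK (weight, gpa, credits) and explicit NOT NULL columns excluded).
prerequisites: 6 nullable (points, grade, section, prerequisite_id, term, capacity — PK none and explicit NOT NULL columns excluded).
departments: 9 nullable (email, points, grade, title, department_id, year, level, status, score — PK (building) and explicit NOT NULL columns excluded).
grades: 2 nullable (due_date, grade_id — PK (term, points, weight) and explicit NOT NULL columns excluded).
Total: 6 + 6 + 9 + 2 = 23.

23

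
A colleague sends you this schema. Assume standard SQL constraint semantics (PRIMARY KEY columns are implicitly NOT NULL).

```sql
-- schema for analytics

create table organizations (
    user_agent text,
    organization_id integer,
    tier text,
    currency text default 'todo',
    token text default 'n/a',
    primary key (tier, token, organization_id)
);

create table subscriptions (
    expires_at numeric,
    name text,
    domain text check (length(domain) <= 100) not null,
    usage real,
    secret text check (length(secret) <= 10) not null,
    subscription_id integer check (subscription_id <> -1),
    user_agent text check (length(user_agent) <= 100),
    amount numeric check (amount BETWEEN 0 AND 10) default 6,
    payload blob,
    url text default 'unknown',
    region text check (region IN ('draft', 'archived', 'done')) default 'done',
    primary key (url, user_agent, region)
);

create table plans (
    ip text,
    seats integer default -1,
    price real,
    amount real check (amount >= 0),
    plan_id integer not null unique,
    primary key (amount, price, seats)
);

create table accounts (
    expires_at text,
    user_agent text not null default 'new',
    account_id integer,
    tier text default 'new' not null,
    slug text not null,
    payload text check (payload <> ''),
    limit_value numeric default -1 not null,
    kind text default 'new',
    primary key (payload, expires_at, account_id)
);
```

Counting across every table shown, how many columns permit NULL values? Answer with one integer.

10

organizations: 2 nullable (user_agent, currency — PK (tier, token, organization_id) and explicit NOT NULL columns excluded).
subscriptions: 6 nullable (expires_at, name, usage, subscription_id, amount, payload — PK (url, user_agent, region) and explicit NOT NULL columns excluded).
plans: 1 nullable (ip — PK (amount, price, seats) and explicit NOT NULL columns excluded).
accounts: 1 nullable (kind — PK (payload, expires_at, account_id) and explicit NOT NULL columns excluded).
Total: 2 + 6 + 1 + 1 = 10.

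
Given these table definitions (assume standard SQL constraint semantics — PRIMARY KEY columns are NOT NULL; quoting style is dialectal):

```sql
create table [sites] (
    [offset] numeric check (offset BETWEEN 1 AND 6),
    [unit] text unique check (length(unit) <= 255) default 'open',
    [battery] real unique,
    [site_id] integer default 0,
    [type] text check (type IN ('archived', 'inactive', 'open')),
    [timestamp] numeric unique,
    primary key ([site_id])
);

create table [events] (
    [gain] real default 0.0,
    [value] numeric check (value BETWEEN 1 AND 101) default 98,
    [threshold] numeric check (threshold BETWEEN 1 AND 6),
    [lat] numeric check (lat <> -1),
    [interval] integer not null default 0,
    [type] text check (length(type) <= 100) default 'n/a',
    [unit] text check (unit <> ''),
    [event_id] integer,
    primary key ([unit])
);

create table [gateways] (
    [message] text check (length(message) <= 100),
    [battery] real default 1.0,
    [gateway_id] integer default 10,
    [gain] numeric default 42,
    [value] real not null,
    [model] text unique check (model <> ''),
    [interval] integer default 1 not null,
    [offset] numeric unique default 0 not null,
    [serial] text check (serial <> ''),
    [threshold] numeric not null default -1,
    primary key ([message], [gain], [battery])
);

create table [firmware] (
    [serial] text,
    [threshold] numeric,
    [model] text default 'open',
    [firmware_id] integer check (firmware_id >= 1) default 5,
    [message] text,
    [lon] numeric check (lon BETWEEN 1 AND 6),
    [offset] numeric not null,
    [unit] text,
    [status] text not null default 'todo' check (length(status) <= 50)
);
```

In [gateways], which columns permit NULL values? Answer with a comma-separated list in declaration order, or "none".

gateway_id, model, serial

- message: part of the PRIMARY KEY, which implies NOT NULL → not nullable.
- battery: part of the PRIMARY KEY, which implies NOT NULL → not nullable.
- gateway_id: DEFAULT only fills an omitted column; an explicit NULL is still allowed → nullable.
- gain: part of the PRIMARY KEY, which implies NOT NULL → not nullable.
- value: declared NOT NULL → not nullable.
- model: CHECK does not forbid NULL (a CHECK constraint passes when its expression is NULL) → nullable.
- interval: declared NOT NULL → not nullable.
- offset: declared NOT NULL → not nullable.
- serial: CHECK does not forbid NULL (a CHECK constraint passes when its expression is NULL) → nullable.
- threshold: declared NOT NULL → not nullable.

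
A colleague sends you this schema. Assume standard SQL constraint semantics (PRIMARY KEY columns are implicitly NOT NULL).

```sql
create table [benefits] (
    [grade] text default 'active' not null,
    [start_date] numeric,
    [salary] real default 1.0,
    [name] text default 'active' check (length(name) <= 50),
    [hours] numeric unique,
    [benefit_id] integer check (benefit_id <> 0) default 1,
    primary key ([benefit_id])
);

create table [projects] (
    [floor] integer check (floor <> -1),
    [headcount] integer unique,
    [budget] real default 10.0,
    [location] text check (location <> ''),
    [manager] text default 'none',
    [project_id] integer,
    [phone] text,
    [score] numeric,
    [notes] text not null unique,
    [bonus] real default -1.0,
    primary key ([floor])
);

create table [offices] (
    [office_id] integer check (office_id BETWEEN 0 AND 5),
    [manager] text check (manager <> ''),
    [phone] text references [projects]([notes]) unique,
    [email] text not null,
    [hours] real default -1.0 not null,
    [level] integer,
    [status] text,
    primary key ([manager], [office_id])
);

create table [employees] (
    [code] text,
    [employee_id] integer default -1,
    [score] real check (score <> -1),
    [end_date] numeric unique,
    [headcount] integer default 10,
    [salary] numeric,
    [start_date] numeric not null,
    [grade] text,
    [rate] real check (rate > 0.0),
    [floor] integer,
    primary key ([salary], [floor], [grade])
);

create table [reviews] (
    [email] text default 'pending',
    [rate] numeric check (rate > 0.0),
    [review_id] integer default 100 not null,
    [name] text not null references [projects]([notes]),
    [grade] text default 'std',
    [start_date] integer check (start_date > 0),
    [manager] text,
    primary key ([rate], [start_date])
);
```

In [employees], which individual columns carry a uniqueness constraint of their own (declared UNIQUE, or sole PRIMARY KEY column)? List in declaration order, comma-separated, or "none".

end_date

- code: no UNIQUE or single-column PK constraint.
- employee_id: no UNIQUE or single-column PK constraint.
- score: no UNIQUE or single-column PK constraint.
- end_date: declared UNIQUE → unique.
- headcount: no UNIQUE or single-column PK constraint.
- salary: part of a composite PRIMARY KEY — only the tuple is unique, not this column on its own.
- start_date: no UNIQUE or single-column PK constraint.
- grade: part of a composite PRIMARY KEY — only the tuple is unique, not this column on its own.
- rate: no UNIQUE or single-column PK constraint.
- floor: part of a composite PRIMARY KEY — only the tuple is unique, not this column on its own.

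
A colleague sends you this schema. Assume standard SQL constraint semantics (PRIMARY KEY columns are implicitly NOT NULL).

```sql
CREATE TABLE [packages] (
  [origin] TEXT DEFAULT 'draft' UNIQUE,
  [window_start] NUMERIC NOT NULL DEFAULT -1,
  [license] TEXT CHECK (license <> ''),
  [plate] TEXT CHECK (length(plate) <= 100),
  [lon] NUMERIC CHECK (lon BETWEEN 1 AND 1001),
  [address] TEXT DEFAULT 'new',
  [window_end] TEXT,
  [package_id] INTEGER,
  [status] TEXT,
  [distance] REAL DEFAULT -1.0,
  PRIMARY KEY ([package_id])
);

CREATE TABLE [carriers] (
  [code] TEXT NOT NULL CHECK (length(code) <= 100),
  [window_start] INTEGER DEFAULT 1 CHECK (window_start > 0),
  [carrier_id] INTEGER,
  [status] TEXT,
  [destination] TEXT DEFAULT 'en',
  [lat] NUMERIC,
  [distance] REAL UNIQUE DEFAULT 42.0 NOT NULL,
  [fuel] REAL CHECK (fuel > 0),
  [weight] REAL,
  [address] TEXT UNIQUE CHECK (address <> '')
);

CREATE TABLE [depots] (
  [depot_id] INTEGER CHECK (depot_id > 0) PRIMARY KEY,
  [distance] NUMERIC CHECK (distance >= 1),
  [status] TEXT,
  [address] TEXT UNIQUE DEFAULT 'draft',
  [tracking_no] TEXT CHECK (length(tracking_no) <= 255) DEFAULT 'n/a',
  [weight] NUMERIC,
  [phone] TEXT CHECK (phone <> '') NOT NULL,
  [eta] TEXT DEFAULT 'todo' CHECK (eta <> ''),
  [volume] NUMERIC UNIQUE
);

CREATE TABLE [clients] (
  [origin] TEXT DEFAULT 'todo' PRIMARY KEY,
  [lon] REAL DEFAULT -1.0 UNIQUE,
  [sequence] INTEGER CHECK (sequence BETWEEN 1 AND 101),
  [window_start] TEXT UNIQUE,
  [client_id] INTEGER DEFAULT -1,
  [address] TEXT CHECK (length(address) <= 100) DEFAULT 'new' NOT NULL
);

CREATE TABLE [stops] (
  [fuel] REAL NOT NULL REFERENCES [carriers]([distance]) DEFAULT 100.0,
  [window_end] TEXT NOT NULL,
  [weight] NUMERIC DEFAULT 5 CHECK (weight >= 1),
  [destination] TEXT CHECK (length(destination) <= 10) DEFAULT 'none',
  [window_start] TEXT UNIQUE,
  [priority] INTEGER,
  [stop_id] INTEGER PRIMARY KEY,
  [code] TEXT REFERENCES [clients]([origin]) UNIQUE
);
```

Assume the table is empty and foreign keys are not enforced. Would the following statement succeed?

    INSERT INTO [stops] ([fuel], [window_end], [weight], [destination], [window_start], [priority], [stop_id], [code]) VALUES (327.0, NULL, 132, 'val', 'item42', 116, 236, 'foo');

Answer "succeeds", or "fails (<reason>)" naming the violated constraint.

window_end is explicitly set to NULL, but window_end is declared NOT NULL.

fails (NOT NULL on window_end)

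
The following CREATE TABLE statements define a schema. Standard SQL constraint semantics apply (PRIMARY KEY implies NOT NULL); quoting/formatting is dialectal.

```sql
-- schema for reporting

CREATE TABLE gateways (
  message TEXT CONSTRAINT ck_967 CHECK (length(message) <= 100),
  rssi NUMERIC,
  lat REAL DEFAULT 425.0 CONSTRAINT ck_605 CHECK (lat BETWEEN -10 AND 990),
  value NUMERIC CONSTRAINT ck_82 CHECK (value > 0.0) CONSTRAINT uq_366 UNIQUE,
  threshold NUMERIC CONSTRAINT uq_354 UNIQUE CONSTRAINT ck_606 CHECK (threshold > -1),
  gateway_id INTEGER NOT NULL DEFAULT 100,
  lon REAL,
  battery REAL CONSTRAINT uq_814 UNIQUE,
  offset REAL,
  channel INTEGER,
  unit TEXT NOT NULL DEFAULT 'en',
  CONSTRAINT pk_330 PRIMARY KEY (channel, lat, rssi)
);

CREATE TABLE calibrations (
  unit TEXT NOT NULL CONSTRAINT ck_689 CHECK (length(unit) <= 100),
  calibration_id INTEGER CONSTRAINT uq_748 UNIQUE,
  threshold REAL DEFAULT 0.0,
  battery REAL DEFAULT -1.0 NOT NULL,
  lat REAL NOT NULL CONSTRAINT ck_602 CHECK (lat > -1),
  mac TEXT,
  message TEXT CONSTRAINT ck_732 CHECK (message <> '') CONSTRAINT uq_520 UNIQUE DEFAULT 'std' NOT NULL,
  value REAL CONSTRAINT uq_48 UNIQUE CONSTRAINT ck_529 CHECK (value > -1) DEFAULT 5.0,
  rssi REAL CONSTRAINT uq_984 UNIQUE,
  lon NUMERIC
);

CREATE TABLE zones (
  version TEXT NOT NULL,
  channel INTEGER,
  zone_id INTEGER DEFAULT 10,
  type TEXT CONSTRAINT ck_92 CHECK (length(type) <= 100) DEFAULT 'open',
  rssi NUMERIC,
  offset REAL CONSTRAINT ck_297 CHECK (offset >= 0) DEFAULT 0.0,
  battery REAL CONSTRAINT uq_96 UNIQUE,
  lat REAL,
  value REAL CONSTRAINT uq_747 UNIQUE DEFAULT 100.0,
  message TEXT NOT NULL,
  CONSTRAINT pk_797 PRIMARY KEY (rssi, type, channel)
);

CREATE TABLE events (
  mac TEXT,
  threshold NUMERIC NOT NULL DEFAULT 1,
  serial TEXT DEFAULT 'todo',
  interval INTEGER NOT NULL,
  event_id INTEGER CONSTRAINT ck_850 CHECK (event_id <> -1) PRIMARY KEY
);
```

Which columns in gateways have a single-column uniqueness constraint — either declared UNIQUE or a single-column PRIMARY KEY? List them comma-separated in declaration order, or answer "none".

- message: no UNIQUE or single-column PK constraint.
- rssi: part of a composite PRIMARY KEY — only the tuple is unique, not this column on its own.
- lat: part of a composite PRIMARY KEY — only the tuple is unique, not this column on its own.
- value: declared UNIQUE → unique.
- threshold: declared UNIQUE → unique.
- gateway_id: no UNIQUE or single-column PK constraint.
- lon: no UNIQUE or single-column PK constraint.
- battery: declared UNIQUE → unique.
- offset: no UNIQUE or single-column PK constraint.
- channel: part of a composite PRIMARY KEY — only the tuple is unique, not this column on its own.
- unit: no UNIQUE or single-column PK constraint.

value, threshold, battery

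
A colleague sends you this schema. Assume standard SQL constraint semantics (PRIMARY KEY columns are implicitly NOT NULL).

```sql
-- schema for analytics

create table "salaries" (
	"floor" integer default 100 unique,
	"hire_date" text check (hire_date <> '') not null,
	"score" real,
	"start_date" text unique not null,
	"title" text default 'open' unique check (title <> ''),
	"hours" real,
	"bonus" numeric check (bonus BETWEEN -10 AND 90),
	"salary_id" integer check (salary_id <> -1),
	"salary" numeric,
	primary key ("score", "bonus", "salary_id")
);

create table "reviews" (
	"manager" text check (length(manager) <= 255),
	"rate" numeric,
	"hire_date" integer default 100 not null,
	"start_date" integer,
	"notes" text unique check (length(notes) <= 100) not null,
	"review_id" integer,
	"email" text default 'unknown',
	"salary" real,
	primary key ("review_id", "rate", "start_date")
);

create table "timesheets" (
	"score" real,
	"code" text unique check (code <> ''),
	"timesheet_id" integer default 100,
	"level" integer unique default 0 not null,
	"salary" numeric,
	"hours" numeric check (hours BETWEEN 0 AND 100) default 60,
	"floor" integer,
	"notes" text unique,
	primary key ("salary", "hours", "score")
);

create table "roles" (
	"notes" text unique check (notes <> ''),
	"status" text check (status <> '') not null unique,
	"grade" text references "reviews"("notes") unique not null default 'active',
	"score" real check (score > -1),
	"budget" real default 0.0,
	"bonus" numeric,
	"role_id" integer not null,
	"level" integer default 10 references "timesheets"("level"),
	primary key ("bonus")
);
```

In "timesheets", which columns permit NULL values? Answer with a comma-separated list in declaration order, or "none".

- score: part of the PRIMARY KEY, which implies NOT NULL → not nullable.
- code: CHECK does not forbid NULL (a CHECK constraint passes when its expression is NULL) → nullable.
- timesheet_id: DEFAULT only fills an omitted column; an explicit NULL is still allowed → nullable.
- level: declared NOT NULL → not nullable.
- salary: part of the PRIMARY KEY, which implies NOT NULL → not nullable.
- hours: part of the PRIMARY KEY, which implies NOT NULL → not nullable.
- floor: no NOT NULL constraint applies → nullable.
- notes: UNIQUE does not imply NOT NULL → nullable.

code, timesheet_id, floor, notes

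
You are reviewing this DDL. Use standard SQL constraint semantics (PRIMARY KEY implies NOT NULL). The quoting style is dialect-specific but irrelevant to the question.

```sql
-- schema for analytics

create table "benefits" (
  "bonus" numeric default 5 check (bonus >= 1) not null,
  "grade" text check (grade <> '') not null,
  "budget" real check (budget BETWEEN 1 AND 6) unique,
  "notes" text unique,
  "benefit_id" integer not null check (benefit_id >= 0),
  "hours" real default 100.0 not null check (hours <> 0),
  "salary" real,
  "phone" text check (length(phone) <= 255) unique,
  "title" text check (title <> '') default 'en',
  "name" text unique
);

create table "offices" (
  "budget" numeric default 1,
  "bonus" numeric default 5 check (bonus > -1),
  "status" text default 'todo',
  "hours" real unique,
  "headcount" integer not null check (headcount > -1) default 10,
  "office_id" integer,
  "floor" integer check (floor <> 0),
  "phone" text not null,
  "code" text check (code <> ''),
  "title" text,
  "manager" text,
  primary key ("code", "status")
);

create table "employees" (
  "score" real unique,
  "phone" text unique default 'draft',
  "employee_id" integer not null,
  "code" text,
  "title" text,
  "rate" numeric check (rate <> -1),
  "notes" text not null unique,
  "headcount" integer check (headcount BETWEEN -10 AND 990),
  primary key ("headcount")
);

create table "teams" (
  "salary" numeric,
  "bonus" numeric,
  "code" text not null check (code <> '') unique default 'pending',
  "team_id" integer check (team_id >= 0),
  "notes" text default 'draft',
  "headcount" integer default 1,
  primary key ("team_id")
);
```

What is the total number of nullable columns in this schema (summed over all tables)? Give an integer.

benefits: 6 nullable (budget, notes, salary, phone, title, name — PK none and explicit NOT NULL columns excluded).
offices: 7 nullable (budget, bonus, hours, office_id, floor, title, manager — PK (code, status) and explicit NOT NULL columns excluded).
employees: 5 nullable (score, phone, code, title, rate — PK (headcount) and explicit NOT NULL columns excluded).
teams: 4 nullable (salary, bonus, notes, headcount — PK (team_id) and explicit NOT NULL columns excluded).
Total: 6 + 7 + 5 + 4 = 22.

22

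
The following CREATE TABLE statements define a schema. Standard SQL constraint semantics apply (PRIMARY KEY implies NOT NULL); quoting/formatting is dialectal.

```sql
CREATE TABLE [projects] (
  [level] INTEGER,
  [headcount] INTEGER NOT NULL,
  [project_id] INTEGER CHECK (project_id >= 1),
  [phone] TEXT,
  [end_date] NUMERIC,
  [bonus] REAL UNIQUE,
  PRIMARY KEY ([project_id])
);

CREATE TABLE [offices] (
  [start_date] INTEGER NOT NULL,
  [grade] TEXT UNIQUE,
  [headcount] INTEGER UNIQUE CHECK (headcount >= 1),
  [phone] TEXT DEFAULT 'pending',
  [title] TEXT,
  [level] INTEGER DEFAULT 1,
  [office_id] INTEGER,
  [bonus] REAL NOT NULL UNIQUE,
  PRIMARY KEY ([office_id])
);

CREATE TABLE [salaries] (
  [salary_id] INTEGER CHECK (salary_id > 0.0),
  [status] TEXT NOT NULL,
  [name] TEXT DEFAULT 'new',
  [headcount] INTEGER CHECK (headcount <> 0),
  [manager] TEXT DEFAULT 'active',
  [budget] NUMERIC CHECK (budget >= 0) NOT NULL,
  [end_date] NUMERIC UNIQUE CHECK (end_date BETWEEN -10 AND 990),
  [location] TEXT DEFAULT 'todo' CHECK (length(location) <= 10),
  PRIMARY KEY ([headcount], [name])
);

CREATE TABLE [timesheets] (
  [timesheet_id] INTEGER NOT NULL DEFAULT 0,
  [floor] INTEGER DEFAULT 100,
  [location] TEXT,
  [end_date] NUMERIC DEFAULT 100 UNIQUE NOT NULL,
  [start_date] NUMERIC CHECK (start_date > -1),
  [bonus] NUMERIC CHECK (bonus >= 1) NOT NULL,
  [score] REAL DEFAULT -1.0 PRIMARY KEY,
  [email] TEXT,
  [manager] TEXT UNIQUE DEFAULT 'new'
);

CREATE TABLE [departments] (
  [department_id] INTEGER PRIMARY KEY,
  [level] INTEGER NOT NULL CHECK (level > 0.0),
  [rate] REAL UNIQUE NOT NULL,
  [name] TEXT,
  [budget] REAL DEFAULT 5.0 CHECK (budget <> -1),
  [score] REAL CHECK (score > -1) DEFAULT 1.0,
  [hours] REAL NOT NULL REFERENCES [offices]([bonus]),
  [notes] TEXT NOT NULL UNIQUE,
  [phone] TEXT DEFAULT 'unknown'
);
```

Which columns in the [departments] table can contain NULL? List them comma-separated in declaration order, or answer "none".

name, budget, score, phone

- department_id: part of the PRIMARY KEY, which implies NOT NULL → not nullable.
- level: declared NOT NULL → not nullable.
- rate: declared NOT NULL → not nullable.
- name: no NOT NULL constraint applies → nullable.
- budget: CHECK does not forbid NULL (a CHECK constraint passes when its expression is NULL) → nullable.
- score: CHECK does not forbid NULL (a CHECK constraint passes when its expression is NULL) → nullable.
- hours: declared NOT NULL → not nullable.
- notes: declared NOT NULL → not nullable.
- phone: DEFAULT only fills an omitted column; an explicit NULL is still allowed → nullable.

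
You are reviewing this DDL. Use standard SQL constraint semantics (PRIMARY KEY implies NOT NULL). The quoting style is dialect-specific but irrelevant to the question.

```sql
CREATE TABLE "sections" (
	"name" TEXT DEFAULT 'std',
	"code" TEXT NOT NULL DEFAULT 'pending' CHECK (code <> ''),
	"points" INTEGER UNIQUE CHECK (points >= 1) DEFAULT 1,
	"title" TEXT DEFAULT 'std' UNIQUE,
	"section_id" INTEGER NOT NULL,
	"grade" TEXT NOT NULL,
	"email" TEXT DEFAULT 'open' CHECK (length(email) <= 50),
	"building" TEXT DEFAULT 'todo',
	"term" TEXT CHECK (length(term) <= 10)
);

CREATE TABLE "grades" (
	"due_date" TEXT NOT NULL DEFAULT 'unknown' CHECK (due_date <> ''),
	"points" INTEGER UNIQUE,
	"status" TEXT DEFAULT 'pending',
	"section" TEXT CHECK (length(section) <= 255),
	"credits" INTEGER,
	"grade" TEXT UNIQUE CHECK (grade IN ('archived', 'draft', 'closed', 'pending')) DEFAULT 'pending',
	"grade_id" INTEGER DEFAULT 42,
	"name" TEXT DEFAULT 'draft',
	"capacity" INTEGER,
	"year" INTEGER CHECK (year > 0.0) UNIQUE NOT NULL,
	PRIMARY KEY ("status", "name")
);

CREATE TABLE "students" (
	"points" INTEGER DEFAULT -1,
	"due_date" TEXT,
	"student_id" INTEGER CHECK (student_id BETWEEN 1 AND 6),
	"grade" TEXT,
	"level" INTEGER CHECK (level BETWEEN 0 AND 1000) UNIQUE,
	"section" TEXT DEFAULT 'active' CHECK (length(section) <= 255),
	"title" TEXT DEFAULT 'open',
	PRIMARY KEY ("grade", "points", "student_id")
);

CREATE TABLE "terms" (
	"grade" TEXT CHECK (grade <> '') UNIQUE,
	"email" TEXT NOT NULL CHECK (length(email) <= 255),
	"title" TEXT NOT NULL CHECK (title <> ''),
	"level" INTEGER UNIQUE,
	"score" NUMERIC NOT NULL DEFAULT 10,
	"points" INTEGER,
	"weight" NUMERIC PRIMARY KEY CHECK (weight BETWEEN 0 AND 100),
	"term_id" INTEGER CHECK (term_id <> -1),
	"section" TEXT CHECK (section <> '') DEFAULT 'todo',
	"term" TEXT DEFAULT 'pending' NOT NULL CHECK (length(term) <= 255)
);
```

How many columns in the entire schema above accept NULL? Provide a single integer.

sections: 6 nullable (name, points, title, email, building, term — PK none and explicit NOT NULL columns excluded).
grades: 6 nullable (points, section, credits, grade, grade_id, capacity — PK (status, name) and explicit NOT NULL columns excluded).
students: 4 nullable (due_date, level, section, title — PK (grade, points, student_id) and explicit NOT NULL columns excluded).
terms: 5 nullable (grade, level, points, term_id, section — PK (weight) and explicit NOT NULL columns excluded).
Total: 6 + 6 + 4 + 5 = 21.

21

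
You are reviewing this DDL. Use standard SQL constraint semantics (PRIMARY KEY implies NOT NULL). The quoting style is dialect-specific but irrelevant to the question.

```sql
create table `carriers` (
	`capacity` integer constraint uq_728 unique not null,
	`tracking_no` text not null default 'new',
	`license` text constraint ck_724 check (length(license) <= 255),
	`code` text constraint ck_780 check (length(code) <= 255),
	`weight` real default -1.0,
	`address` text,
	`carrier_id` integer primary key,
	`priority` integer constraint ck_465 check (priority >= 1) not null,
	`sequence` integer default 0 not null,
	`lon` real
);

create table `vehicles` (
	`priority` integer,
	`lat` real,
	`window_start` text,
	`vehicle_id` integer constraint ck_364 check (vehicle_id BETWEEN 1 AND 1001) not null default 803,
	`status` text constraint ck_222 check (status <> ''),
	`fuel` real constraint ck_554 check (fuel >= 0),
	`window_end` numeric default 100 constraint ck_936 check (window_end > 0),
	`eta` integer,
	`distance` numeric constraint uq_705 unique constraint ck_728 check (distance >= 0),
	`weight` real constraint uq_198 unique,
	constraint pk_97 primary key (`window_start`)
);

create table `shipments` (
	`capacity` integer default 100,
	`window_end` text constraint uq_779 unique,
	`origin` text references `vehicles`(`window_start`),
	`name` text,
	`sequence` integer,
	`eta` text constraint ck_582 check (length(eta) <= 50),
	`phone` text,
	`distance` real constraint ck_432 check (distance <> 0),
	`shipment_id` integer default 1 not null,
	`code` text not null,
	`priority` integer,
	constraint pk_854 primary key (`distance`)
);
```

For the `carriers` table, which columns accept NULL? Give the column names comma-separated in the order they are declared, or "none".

license, code, weight, address, lon

- capacity: declared NOT NULL → not nullable.
- tracking_no: declared NOT NULL → not nullable.
- license: CHECK does not forbid NULL (a CHECK constraint passes when its expression is NULL) → nullable.
- code: CHECK does not forbid NULL (a CHECK constraint passes when its expression is NULL) → nullable.
- weight: DEFAULT only fills an omitted column; an explicit NULL is still allowed → nullable.
- address: no NOT NULL constraint applies → nullable.
- carrier_id: part of the PRIMARY KEY, which implies NOT NULL → not nullable.
- priority: declared NOT NULL → not nullable.
- sequence: declared NOT NULL → not nullable.
- lon: no NOT NULL constraint applies → nullable.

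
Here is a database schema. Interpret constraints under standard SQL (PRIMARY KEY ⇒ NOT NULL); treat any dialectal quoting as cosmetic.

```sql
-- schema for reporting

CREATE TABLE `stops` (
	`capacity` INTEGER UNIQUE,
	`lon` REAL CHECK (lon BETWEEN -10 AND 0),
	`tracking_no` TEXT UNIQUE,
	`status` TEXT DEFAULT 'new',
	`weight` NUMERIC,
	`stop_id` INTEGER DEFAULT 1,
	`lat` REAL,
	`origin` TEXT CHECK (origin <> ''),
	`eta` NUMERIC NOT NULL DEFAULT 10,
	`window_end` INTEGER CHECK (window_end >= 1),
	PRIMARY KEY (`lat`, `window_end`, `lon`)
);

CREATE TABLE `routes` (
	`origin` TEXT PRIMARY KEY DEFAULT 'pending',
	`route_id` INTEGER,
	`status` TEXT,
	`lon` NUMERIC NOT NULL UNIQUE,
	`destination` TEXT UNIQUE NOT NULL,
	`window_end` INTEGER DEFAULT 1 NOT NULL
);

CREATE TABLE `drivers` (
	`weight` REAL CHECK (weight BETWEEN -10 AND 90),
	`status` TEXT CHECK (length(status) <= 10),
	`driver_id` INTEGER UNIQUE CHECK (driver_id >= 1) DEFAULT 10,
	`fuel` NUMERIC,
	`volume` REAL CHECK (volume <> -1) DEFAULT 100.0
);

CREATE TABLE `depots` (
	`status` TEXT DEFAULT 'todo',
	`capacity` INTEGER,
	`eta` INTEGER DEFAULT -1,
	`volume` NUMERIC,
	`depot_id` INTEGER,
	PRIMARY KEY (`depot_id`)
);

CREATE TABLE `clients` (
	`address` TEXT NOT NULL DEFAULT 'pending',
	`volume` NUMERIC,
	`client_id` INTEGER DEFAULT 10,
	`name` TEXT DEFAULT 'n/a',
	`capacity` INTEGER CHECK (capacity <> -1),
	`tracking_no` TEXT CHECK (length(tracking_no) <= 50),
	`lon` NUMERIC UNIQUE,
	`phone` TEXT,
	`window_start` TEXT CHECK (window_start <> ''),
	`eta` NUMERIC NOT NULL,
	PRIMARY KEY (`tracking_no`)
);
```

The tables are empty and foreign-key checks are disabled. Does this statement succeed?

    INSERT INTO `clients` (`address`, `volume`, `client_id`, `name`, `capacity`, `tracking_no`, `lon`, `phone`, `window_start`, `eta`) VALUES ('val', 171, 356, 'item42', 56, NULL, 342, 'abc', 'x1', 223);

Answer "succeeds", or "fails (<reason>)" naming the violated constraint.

tracking_no is explicitly set to NULL, but tracking_no is part of the PRIMARY KEY (implied NOT NULL).

fails (NOT NULL on tracking_no)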